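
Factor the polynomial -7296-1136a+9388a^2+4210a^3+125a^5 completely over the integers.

Trying the rational-root candidates, a = 4/5 is a root, giving the factor (5a-4) and quotient 25a^4+20a^3+858a^2+2564a+1824.
Next, a = -6/5 is a root, so (5a+6) is a factor; dividing leaves 5a^3-2a^2+174a+304.
Next, a = -8/5 is a root, so (5a+8) is a factor; dividing leaves a^2-2a+38.
The quadratic a^2-2a+38 has discriminant -148 < 0 and is irreducible over ℤ.

(5a+6)(5a+8)(5a-4)(a^2-2a+38)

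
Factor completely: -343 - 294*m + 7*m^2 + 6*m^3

(6*m + 7)*(m + 7)*(m - 7)

By the rational root theorem, m = -7 is a root, so (m + 7) divides it; the quotient is 6*m^2 - 35*m - 49.
The remaining quadratic factors as (6*m + 7)(m - 7).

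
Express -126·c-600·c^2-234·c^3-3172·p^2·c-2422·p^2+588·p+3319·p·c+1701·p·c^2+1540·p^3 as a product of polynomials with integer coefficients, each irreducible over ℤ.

(10·p-13·c-3)·(14·p-3·c)·(11·p-6·c-14)

Group: 14·p·(110·p^2-203·p·c-173·p+78·c^2+200·c+42) - 3·c·(110·p^2-203·p·c-173·p+78·c^2+200·c+42); both groups contain (110·p^2-203·p·c-173·p+78·c^2+200·c+42), so (14·p-3·c) is a factor with cofactor 110·p^2-203·p·c-173·p+78·c^2+200·c+42.
The cofactor groups again: 110·p^2-203·p·c-173·p+78·c^2+200·c+42 = 10·p·(11·p-6·c-14) + (-13·c-3)·(11·p-6·c-14); both groups contain (11·p-6·c-14), giving (10·p-13·c-3)·(11·p-6·c-14).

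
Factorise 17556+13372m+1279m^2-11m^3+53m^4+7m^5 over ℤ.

(7m+11)(m+6)(m+7)(m^2-7m+38)

Among the possible rational roots, m = -7 is a root, giving the factor (m+7) and quotient 7m^4+4m^3-39m^2+1552m+2508.
Then m = -11/7 is a root, so (7m+11) divides it; the quotient is m^3-m^2-4m+228.
Then m = -6 is a root, giving the factor (m+6) and quotient m^2-7m+38.
The quadratic m^2-7m+38 has discriminant -103 < 0 and is irreducible over ℤ.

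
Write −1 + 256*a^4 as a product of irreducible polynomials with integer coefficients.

(4*a + 1)*(4*a − 1)*(16*a^2 + 1)

Write as (16*a^2)² − (1)², then factor 16*a^2 − 1 once more.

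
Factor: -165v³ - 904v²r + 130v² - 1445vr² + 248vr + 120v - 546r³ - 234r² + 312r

Group: 11v(-15v² - 74vr + 20v - 91r² + 52r) + (6r + 6)(-15v² - 74vr + 20v - 91r² + 52r); both groups contain (-15v² - 74vr + 20v - 91r² + 52r), so (11v + 6r + 6) is a factor with cofactor -15v² - 74vr + 20v - 91r² + 52r.
The cofactor groups again: -15v² - 74vr + 20v - 91r² + 52r = -3v(5v + 13r) + (-7r + 4)(5v + 13r); both groups contain (5v + 13r), giving -(3v + 7r - 4)(5v + 13r).

-(5v + 13r)(11v + 6r + 6)(3v + 7r - 4)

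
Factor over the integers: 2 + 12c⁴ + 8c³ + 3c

(3c + 2)(4c³ + 1)

Group as (12c⁴ + 3c) + (8c³ + 2) = 3c(4c³ + 1) + 2(4c³ + 1).
Both groups share the factor (4c³ + 1).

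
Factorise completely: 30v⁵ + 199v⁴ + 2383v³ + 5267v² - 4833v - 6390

(5v - 6)(6v + 5)(v + 3)(v² + 4v + 71)

Trying the rational-root candidates, v = -5/6 is a root, giving the factor (6v + 5) and quotient 5v⁴ + 29v³ + 373v² + 567v - 1278.
Next, v = -3 is a root, so (v + 3) divides it; the quotient is 5v³ + 14v² + 331v - 426.
Next, v = 6/5 is a root, so (5v - 6) divides it; the quotient is v² + 4v + 71.
The quadratic v² + 4v + 71 has discriminant -268 < 0 and is irreducible over ℤ.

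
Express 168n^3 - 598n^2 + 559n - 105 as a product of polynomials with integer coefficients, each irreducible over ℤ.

By the rational root theorem, n = 7/6 is a root, so (6n - 7) divides it; the quotient is 28n^2 - 67n + 15.
The remaining quadratic factors as (4n - 1)(7n - 15).

(4n - 1)(6n - 7)(7n - 15)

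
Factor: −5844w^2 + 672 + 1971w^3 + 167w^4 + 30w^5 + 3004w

Trying the rational-root candidates, w = −1/6 is a root, so (6w + 1) is a factor; dividing leaves 5w^4 + 27w^3 + 324w^2 − 1028w + 672.
Next, w = 8/5 is a root, so (5w − 8) is a factor; dividing leaves w^3 + 7w^2 + 76w − 84.
Continuing, w = 1 is a root, giving the factor (w − 1) and quotient w^2 + 8w + 84.
The quadratic w^2 + 8w + 84 has discriminant −272 < 0 and is irreducible over ℤ.

(5w − 8)(6w + 1)(w − 1)(w^2 + 8w + 84)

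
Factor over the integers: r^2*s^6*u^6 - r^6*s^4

Pull out the common factor r^2*s^4, leaving -r^4 + s^2*u^6.
Recognize a difference of squares with the parts s*u^3 and r^2.

-r^2*s^4*(r^2 + s*u^3)*(r^2 - s*u^3)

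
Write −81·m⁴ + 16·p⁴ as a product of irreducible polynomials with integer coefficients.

(2·p)⁴ − (3·m)⁴ = ((2·p)² − (3·m)²)((2·p)² + (3·m)²); the first factor splits again, the second (4·p² + 9·m²) is irreducible.

(2·p − 3·m)·(2·p + 3·m)·(4·p² + 9·m²)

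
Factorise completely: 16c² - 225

(4c + 15)(4c - 15)

Need a pair with product 16·(-225) = -3600 and sum 0: that's -60 and 60.
Split the middle term: 16c² - 60c + 60c - 225 = 4c(4c - 15) + 15(4c - 15).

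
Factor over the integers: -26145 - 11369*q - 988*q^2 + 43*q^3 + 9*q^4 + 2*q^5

(2*q + 7)*(q + 5)*(q - 9)*(q^2 + 5*q + 83)

Testing divisors of the constant over divisors of the leading coefficient, q = 9 is a root, so (q - 9) divides it; the quotient is 2*q^4 + 27*q^3 + 286*q^2 + 1586*q + 2905.
Then q = -7/2 is a root, so (2*q + 7) is a factor; dividing leaves q^3 + 10*q^2 + 108*q + 415.
Continuing, q = -5 is a root, so (q + 5) divides it; the quotient is q^2 + 5*q + 83.
The quadratic q^2 + 5*q + 83 has discriminant -307 < 0 and is irreducible over ℤ.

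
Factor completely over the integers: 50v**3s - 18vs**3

Every term has a factor of 2vs. Then 25v**2 - 9s**2 = (5v)² − (3s)².

2sv(5v - 3s)(5v + 3s)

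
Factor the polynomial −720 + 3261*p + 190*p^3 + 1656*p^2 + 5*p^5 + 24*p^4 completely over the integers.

By the rational root theorem, p = −5 is a root, so (p + 5) divides it; the quotient is 5*p^4 − p^3 + 195*p^2 + 681*p − 144.
Then p = −3 is a root, so (p + 3) is a factor; dividing leaves 5*p^3 − 16*p^2 + 243*p − 48.
Continuing, p = 1/5 is a root, giving the factor (5*p − 1) and quotient p^2 − 3*p + 48.
The quadratic p^2 − 3*p + 48 has discriminant −183 < 0 and is irreducible over ℤ.

(5*p − 1)*(p + 3)*(p + 5)*(p^2 − 3*p + 48)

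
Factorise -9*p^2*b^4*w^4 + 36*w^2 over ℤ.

Factor out 9*w^2 first: what remains is -p^2*b^4*w^2 + 4.
Recognize a difference of squares with the parts 2 and p*b^2*w.

-9*w^2*(p*b^2*w + 2)*(p*b^2*w - 2)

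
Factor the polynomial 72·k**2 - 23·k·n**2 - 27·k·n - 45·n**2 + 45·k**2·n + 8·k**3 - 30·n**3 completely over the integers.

(8·k + 5·n)·(k + 6·n + 9)·(k - n)

Group: k·(8·k**2 - 3·k·n - 5·n**2) + (6·n + 9)·(8·k**2 - 3·k·n - 5·n**2); both groups contain (8·k**2 - 3·k·n - 5·n**2), so (k + 6·n + 9) is a factor with cofactor 8·k**2 - 3·k·n - 5·n**2.
The cofactor groups again: 8·k**2 - 3·k·n - 5·n**2 = 8·k·(k - n) + 5·n·(k - n); both groups contain (k - n), giving (8·k + 5·n)·(k - n).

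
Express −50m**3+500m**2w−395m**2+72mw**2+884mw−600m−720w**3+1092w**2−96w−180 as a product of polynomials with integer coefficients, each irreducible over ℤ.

−(10m−12w+15)(5m+6w+2)(m−10w+6)

Group: 5m(−10m**2+112mw−75m−120w**2+222w−90) + (6w+2)(−10m**2+112mw−75m−120w**2+222w−90); both groups contain (−10m**2+112mw−75m−120w**2+222w−90), so (5m+6w+2) is a factor with cofactor −10m**2+112mw−75m−120w**2+222w−90.
The cofactor groups again: −10m**2+112mw−75m−120w**2+222w−90 = −m(10m−12w+15) + (10w−6)(10m−12w+15); both groups contain (10m−12w+15), giving −(m−10w+6)(10m−12w+15).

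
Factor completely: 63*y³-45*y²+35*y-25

Group as (63*y³+35*y) + (-45*y²-25) = 7*y*(9*y²+5) - 5*(9*y²+5).
Both groups share the factor (9*y²+5).

(7*y-5)*(9*y²+5)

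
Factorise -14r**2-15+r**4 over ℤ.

Substitute u = r**2 to get a quadratic in u, then factor.
r**2+1 is irreducible over ℤ (sum of squares).
r**2-15 is irreducible over ℤ (15 is not a perfect square).

(r**2+1)(r**2-15)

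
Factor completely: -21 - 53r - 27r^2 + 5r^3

(5r + 3)(r + 1)(r - 7)

By the rational root theorem, r = -3/5 is a root, giving the factor (5r + 3) and quotient r^2 - 6r - 7.
The remaining quadratic factors as (r - 7)(r + 1).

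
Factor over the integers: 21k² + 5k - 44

Need a pair with product 21·(-44) = -924 and sum 5: that's -28 and 33.
Split the middle term: 21k² - 28k + 33k - 44 = 7k(3k - 4) + 11(3k - 4).

(3k - 4)(7k + 11)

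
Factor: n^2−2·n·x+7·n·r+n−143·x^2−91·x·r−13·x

Group: n·(n+11·x+7·r+1) − 13·x·(n+11·x+7·r+1); both groups contain (n+11·x+7·r+1).

(n+11·x+7·r+1)·(n−13·x)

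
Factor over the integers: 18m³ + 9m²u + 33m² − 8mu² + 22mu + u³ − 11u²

Group: 3m(6m² + 5mu + 11m − u² + 11u) − u(6m² + 5mu + 11m − u² + 11u); both groups contain (6m² + 5mu + 11m − u² + 11u), so (3m − u) is a factor with cofactor 6m² + 5mu + 11m − u² + 11u.
The cofactor groups again: 6m² + 5mu + 11m − u² + 11u = 6m(m + u) + (−u + 11)(m + u); both groups contain (m + u), giving (6m − u + 11)(m + u).

(3m − u)(6m − u + 11)(m + u)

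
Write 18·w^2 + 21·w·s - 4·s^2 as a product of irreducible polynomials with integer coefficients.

(6·w - s)·(3·w + 4·s)

Group: 3·w·(6·w - s) + 4·s·(6·w - s); both groups contain (6·w - s).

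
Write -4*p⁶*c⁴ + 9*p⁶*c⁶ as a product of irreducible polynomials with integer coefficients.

c⁴*p⁶*(3*c + 2)*(3*c - 2)

Factor out p⁶*c⁴ first: what remains is 9*c² - 4.
Recognize a difference of squares with the parts 3*c and 2.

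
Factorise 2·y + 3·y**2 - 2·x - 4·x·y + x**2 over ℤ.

(x - 3·y - 2)·(x - y)

Group: x·(x - 3·y - 2) - y·(x - 3·y - 2); both groups contain (x - 3·y - 2).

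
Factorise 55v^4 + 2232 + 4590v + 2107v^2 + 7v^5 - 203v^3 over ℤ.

(7v + 6)(v + 1)(v + 12)(v^2 - 6v + 31)

Trying the rational-root candidates, v = -1 is a root, so (v + 1) divides it; the quotient is 7v^4 + 48v^3 - 251v^2 + 2358v + 2232.
Next, v = -6/7 is a root, so (7v + 6) is a factor; dividing leaves v^3 + 6v^2 - 41v + 372.
Next, v = -12 is a root, giving the factor (v + 12) and quotient v^2 - 6v + 31.
The quadratic v^2 - 6v + 31 has discriminant -88 < 0 and is irreducible over ℤ.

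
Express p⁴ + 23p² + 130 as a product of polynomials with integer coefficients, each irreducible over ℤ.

Substitute u = p² to get a quadratic in u, then factor.
p² + 10 is irreducible over ℤ (always positive, so no real roots).
p² + 13 is irreducible over ℤ (always positive, so no real roots).

(p² + 10)(p² + 13)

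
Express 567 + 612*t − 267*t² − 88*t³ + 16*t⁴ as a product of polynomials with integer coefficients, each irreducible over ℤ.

(4*t + 3)*(4*t − 9)*(t + 3)*(t − 7)

Testing divisors of the constant over divisors of the leading coefficient, t = 9/4 is a root, so (4*t − 9) is a factor; dividing leaves 4*t³ − 13*t² − 96*t − 63.
Next, t = −3/4 is a root, giving the factor (4*t + 3) and quotient t² − 4*t − 21.
The remaining quadratic factors as (t + 3)(t − 7).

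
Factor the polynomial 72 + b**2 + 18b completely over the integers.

Two integers with product 72 and sum 18 are 6 and 12.

(b + 12)(b + 6)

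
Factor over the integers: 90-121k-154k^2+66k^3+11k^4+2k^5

By the rational root theorem, k = 2 is a root, so (k-2) divides it; the quotient is 2k^4+15k^3+96k^2+38k-45.
Continuing, k = -1 is a root, so (k+1) divides it; the quotient is 2k^3+13k^2+83k-45.
Next, k = 1/2 is a root, so (2k-1) divides it; the quotient is k^2+7k+45.
The quadratic k^2+7k+45 has discriminant -131 < 0 and is irreducible over ℤ.

(2k-1)(k+1)(k-2)(k^2+7k+45)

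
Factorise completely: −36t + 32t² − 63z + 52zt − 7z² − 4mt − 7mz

−(7z + 4t)(m + z − 8t + 9)

Group: −7z(m + z − 8t + 9) − 4t(m + z − 8t + 9); both groups contain (m + z − 8t + 9).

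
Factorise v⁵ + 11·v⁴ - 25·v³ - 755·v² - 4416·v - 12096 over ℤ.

(v + 7)·(v + 8)·(v - 9)·(v² + 5·v + 24)

Among the possible rational roots, v = -8 is a root, so (v + 8) divides it; the quotient is v⁴ + 3·v³ - 49·v² - 363·v - 1512.
Then v = 9 is a root, so (v - 9) is a factor; dividing leaves v³ + 12·v² + 59·v + 168.
Next, v = -7 is a root, so (v + 7) is a factor; dividing leaves v² + 5·v + 24.
The quadratic v² + 5·v + 24 has discriminant -71 < 0 and is irreducible over ℤ.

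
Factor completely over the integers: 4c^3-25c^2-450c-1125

(4c+15)(c+5)(c-15)

Among the possible rational roots, c = 15 is a root, so (c-15) is a factor; dividing leaves 4c^2+35c+75.
The remaining quadratic factors as (4c+15)(c+5).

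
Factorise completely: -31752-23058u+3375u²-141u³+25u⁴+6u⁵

Trying the rational-root candidates, u = -7/6 is a root, giving the factor (6u+7) and quotient u⁴+3u³-27u²+594u-4536.
Next, u = -12 is a root, so (u+12) is a factor; dividing leaves u³-9u²+81u-378.
Continuing, u = 6 is a root, giving the factor (u-6) and quotient u²-3u+63.
The quadratic u²-3u+63 has discriminant -243 < 0 and is irreducible over ℤ.

(6u+7)(u+12)(u-6)(u²-3u+63)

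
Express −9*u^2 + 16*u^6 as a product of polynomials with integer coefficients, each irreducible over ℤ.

u^2*(4*u^2 + 3)*(4*u^2 − 3)

Pull out the common factor u^2, leaving 16*u^4 − 9.
Recognize a difference of squares with the parts 4*u^2 and 3.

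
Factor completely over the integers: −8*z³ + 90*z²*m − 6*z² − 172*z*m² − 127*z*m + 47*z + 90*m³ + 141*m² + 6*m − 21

−(2*z − 2*m − 1)*(4*z − 5*m − 7)*(z − 9*m + 3)

Group: 2*z*(−4*z² + 41*z*m − 5*z − 45*m² − 48*m + 21) + (−2*m − 1)*(−4*z² + 41*z*m − 5*z − 45*m² − 48*m + 21); both groups contain (−4*z² + 41*z*m − 5*z − 45*m² − 48*m + 21), so (2*z − 2*m − 1) is a factor with cofactor −4*z² + 41*z*m − 5*z − 45*m² − 48*m + 21.
The cofactor groups again: −4*z² + 41*z*m − 5*z − 45*m² − 48*m + 21 = −4*z*(z − 9*m + 3) + (5*m + 7)*(z − 9*m + 3); both groups contain (z − 9*m + 3), giving −(4*z − 5*m − 7)*(z − 9*m + 3).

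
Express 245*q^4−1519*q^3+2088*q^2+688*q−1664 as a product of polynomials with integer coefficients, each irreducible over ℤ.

By the rational root theorem, q = 13/7 is a root, giving the factor (7*q−13) and quotient 35*q^3−152*q^2+16*q+128.
Then q = 8/7 is a root, giving the factor (7*q−8) and quotient 5*q^2−16*q−16.
The remaining quadratic factors as (q−4)(5*q+4).

(5*q+4)*(7*q−13)*(7*q−8)*(q−4)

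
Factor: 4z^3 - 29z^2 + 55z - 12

Trying the rational-root candidates, z = 3 is a root, so (z - 3) is a factor; dividing leaves 4z^2 - 17z + 4.
The remaining quadratic factors as (z - 4)(4z - 1).

(4z - 1)(z - 3)(z - 4)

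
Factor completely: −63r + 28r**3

Every term has a factor of 7r. Then 4r**2 − 9 = (2r)² − (3)².

7r(2r + 3)(2r − 3)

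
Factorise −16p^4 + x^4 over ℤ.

Recognize a difference of squares with the parts x^2 and 4p^2.
−4p^2 + x^2 is again a difference of squares: (−2p + x)(2p + x).

−(2p + x)(2p − x)(4p^2 + x^2)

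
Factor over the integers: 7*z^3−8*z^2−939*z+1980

(7*z−15)*(z+12)*(z−11)

Trying the rational-root candidates, z = 15/7 is a root, so (7*z−15) is a factor; dividing leaves z^2+z−132.
The remaining quadratic factors as (z+12)(z−11).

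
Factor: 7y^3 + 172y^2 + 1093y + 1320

Among the possible rational roots, y = -15 is a root, so (y + 15) is a factor; dividing leaves 7y^2 + 67y + 88.
The remaining quadratic factors as (7y + 11)(y + 8).

(7y + 11)(y + 15)(y + 8)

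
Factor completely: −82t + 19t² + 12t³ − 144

Trying the rational-root candidates, t = 8/3 is a root, so (3t − 8) divides it; the quotient is 4t² + 17t + 18.
The remaining quadratic factors as (4t + 9)(t + 2).

(3t − 8)(4t + 9)(t + 2)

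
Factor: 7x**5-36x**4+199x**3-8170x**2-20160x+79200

Testing divisors of the constant over divisors of the leading coefficient, x = 12 is a root, so (x-12) divides it; the quotient is 7x**4+48x**3+775x**2+1130x-6600.
Next, x = -4 is a root, so (x+4) is a factor; dividing leaves 7x**3+20x**2+695x-1650.
Continuing, x = 15/7 is a root, so (7x-15) is a factor; dividing leaves x**2+5x+110.
The quadratic x**2+5x+110 has discriminant -415 < 0 and is irreducible over ℤ.

(7x-15)(x+4)(x-12)(x**2+5x+110)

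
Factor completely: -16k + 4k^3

Every term has a factor of 4k. Then k^2 - 4 = (k)² − (2)².

4k(k + 2)(k - 2)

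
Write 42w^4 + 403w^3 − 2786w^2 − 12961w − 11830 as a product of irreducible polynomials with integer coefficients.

Trying the rational-root candidates, w = −10/7 is a root, giving the factor (7w + 10) and quotient 6w^3 + 49w^2 − 468w − 1183.
Then w = 7 is a root, so (w − 7) divides it; the quotient is 6w^2 + 91w + 169.
The remaining quadratic factors as (6w + 13)(w + 13).

(6w + 13)(7w + 10)(w + 13)(w − 7)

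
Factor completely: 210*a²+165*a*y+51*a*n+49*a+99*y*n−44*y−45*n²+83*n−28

Group: 15*a*(14*a+11*y−5*n+7) + (9*n−4)*(14*a+11*y−5*n+7); both groups contain (14*a+11*y−5*n+7).

(14*a+11*y−5*n+7)*(15*a+9*n−4)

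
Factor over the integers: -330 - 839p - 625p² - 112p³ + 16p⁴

Among the possible rational roots, p = 11 is a root, giving the factor (p - 11) and quotient 16p³ + 64p² + 79p + 30.
Then p = -2 is a root, so (p + 2) divides it; the quotient is 16p² + 32p + 15.
The remaining quadratic factors as (4p + 5)(4p + 3).

(4p + 3)(4p + 5)(p + 2)(p - 11)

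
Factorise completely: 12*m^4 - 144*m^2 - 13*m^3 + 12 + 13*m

Among the possible rational roots, m = 4 is a root, giving the factor (m - 4) and quotient 12*m^3 + 35*m^2 - 4*m - 3.
Next, m = -1/4 is a root, giving the factor (4*m + 1) and quotient 3*m^2 + 8*m - 3.
The remaining quadratic factors as (3*m - 1)(m + 3).

(3*m - 1)*(4*m + 1)*(m + 3)*(m - 4)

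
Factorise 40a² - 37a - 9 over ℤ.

(5a + 1)(8a - 9)

Need a pair with product 40·(-9) = -360 and sum -37: that's 8 and -45.
Split the middle term: 40a² + 8a - 45a - 9 = 8a(5a + 1) - 9(5a + 1).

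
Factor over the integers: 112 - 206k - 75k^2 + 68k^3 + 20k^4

Among the possible rational roots, k = -2 is a root, giving the factor (k + 2) and quotient 20k^3 + 28k^2 - 131k + 56.
Then k = 8/5 is a root, giving the factor (5k - 8) and quotient 4k^2 + 12k - 7.
The remaining quadratic factors as (2k - 1)(2k + 7).

(2k + 7)(2k - 1)(5k - 8)(k + 2)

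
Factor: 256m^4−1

Difference of squares twice: with A = 4m and B = 1, A⁴ − B⁴ = (A² − B²)(A² + B²), and A² − B² factors again.

(4m+1)(4m−1)(16m^2+1)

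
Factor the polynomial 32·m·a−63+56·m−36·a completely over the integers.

Group as (32·m·a+56·m) + (−36·a−63) = 8·m·(4·a+7) − 9·(4·a+7).
Both groups share the factor (4·a+7).

(4·a+7)·(8·m−9)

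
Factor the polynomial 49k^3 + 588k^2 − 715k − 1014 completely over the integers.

By the rational root theorem, k = −13 is a root, so (k + 13) divides it; the quotient is 49k^2 − 49k − 78.
The remaining quadratic factors as (7k − 13)(7k + 6).

(7k + 6)(7k − 13)(k + 13)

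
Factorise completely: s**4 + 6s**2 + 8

Substitute u = s**2 to get a quadratic in u, then factor.
s**2 + 4 is irreducible over ℤ (sum of squares).
s**2 + 2 is irreducible over ℤ (always positive, so no real roots).

(s**2 + 2)(s**2 + 4)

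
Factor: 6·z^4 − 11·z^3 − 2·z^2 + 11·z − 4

Trying the rational-root candidates, z = 1/2 is a root, so (2·z − 1) is a factor; dividing leaves 3·z^3 − 4·z^2 − 3·z + 4.
Continuing, z = 4/3 is a root, so (3·z − 4) divides it; the quotient is z^2 − 1.
The remaining quadratic factors as (z + 1)(z − 1).

(2·z − 1)·(3·z − 4)·(z + 1)·(z − 1)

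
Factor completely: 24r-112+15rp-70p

(3r-14)(5p+8)

Group as (15rp+24r) + (-70p-112) = 3r(5p+8) - 14(5p+8).
Both groups share the factor (5p+8).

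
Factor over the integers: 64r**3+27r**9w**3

Every term has a factor of r**3; factoring it out leaves 27r**6w**3+64.
Recognize a sum of cubes with the parts 4 and 3r**2w.

r**3(3r**2w+4)(9r**4w**2-12r**2w+16)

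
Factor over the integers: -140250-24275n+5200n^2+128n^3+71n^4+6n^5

By the rational root theorem, n = -10/3 is a root, giving the factor (3n+10) and quotient 2n^4+17n^3-14n^2+1780n-14025.
Continuing, n = -15 is a root, so (n+15) is a factor; dividing leaves 2n^3-13n^2+181n-935.
Then n = 11/2 is a root, so (2n-11) is a factor; dividing leaves n^2-n+85.
The quadratic n^2-n+85 has discriminant -339 < 0 and is irreducible over ℤ.

(2n-11)(3n+10)(n+15)(n^2-n+85)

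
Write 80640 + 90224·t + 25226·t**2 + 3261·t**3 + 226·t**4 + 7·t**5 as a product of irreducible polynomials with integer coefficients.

(7·t + 9)·(t + 10)·(t + 8)·(t**2 + 13·t + 112)

Testing divisors of the constant over divisors of the leading coefficient, t = -10 is a root, so (t + 10) divides it; the quotient is 7·t**4 + 156·t**3 + 1701·t**2 + 8216·t + 8064.
Then t = -9/7 is a root, so (7·t + 9) is a factor; dividing leaves t**3 + 21·t**2 + 216·t + 896.
Then t = -8 is a root, so (t + 8) is a factor; dividing leaves t**2 + 13·t + 112.
The quadratic t**2 + 13·t + 112 has discriminant -279 < 0 and is irreducible over ℤ.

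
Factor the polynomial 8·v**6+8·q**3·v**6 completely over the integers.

8·v**6·(q+1)·(q**2-q+1)

Pull out the common factor 8·v**6, leaving q**3+1.
Recognize a sum of cubes with the parts 1 and q.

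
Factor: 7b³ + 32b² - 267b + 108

(7b - 3)(b + 9)(b - 4)

By the rational root theorem, b = 3/7 is a root, so (7b - 3) is a factor; dividing leaves b² + 5b - 36.
The remaining quadratic factors as (b - 4)(b + 9).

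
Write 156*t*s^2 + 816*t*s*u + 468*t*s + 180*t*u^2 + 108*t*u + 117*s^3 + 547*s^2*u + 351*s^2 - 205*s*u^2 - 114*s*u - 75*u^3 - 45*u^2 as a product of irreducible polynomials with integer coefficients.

(13*s + 3*u)*(12*t + 9*s - 5*u)*(s + 5*u + 3)

Group: s*(156*t*s + 36*t*u + 117*s^2 - 38*s*u - 15*u^2) + (5*u + 3)*(156*t*s + 36*t*u + 117*s^2 - 38*s*u - 15*u^2); both groups contain (156*t*s + 36*t*u + 117*s^2 - 38*s*u - 15*u^2), so (s + 5*u + 3) is a factor with cofactor 156*t*s + 36*t*u + 117*s^2 - 38*s*u - 15*u^2.
The cofactor groups again: 156*t*s + 36*t*u + 117*s^2 - 38*s*u - 15*u^2 = 13*s*(12*t + 9*s - 5*u) + 3*u*(12*t + 9*s - 5*u); both groups contain (12*t + 9*s - 5*u), giving (13*s + 3*u)*(12*t + 9*s - 5*u).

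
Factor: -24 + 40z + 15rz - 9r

(3r + 8)(5z - 3)

Group as (15rz - 9r) + (40z - 24) = 3r(5z - 3) + 8(5z - 3).
Both groups share the factor (5z - 3).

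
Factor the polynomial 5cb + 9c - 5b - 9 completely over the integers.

Group as (5cb + 9c) + (-5b - 9) = c(5b + 9) - (5b + 9).
Both groups share the factor (5b + 9).

(5b + 9)(c - 1)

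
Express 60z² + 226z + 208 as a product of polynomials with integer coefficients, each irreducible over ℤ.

2(5z + 8)(6z + 13)

Pull out the common factor 2, then factor the remaining trinomial.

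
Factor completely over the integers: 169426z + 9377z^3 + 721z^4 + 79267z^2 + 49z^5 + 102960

By the rational root theorem, z = -11/7 is a root, giving the factor (7z + 11) and quotient 7z^4 + 92z^3 + 1195z^2 + 9446z + 9360.
Then z = -9 is a root, giving the factor (z + 9) and quotient 7z^3 + 29z^2 + 934z + 1040.
Next, z = -8/7 is a root, so (7z + 8) is a factor; dividing leaves z^2 + 3z + 130.
The quadratic z^2 + 3z + 130 has discriminant -511 < 0 and is irreducible over ℤ.

(7z + 11)(7z + 8)(z + 9)(z^2 + 3z + 130)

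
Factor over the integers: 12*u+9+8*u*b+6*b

(2*b+3)*(4*u+3)

Group as (8*u*b+12*u) + (6*b+9) = 4*u*(2*b+3) + 3*(2*b+3).
Both groups share the factor (2*b+3).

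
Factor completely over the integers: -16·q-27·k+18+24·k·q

Group as (24·k·q-27·k) + (-16·q+18) = 3·k·(8·q-9) - 2·(8·q-9).
Both groups share the factor (8·q-9).

(3·k-2)·(8·q-9)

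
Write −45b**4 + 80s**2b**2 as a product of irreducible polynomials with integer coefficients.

5b**2(4s − 3b)(4s + 3b)

Every term has a factor of 5b**2. Then 16s**2 − 9b**2 = (4s)² − (3b)².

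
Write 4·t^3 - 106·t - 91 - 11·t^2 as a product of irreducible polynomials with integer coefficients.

(4·t + 13)·(t + 1)·(t - 7)

Trying the rational-root candidates, t = -13/4 is a root, so (4·t + 13) divides it; the quotient is t^2 - 6·t - 7.
The remaining quadratic factors as (t + 1)(t - 7).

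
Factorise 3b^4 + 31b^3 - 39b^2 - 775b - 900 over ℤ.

(3b + 4)(b + 5)(b + 9)(b - 5)

By the rational root theorem, b = -5 is a root, so (b + 5) divides it; the quotient is 3b^3 + 16b^2 - 119b - 180.
Continuing, b = 5 is a root, so (b - 5) is a factor; dividing leaves 3b^2 + 31b + 36.
The remaining quadratic factors as (3b + 4)(b + 9).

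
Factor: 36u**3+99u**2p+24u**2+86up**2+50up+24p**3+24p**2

Group: 3u(12u**2+17up+8u+6p**2+6p) + 4p(12u**2+17up+8u+6p**2+6p); both groups contain (12u**2+17up+8u+6p**2+6p), so (3u+4p) is a factor with cofactor 12u**2+17up+8u+6p**2+6p.
The cofactor groups again: 12u**2+17up+8u+6p**2+6p = 3u(4u+3p) + (2p+2)(4u+3p); both groups contain (4u+3p), giving (3u+2p+2)(4u+3p).

(3u+2p+2)(4u+3p)(3u+4p)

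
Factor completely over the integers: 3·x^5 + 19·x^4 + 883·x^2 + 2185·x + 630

Among the possible rational roots, x = -9 is a root, giving the factor (x + 9) and quotient 3·x^4 - 8·x^3 + 72·x^2 + 235·x + 70.
Next, x = -1/3 is a root, so (3·x + 1) is a factor; dividing leaves x^3 - 3·x^2 + 25·x + 70.
Then x = -2 is a root, so (x + 2) is a factor; dividing leaves x^2 - 5·x + 35.
The quadratic x^2 - 5·x + 35 has discriminant -115 < 0 and is irreducible over ℤ.

(3·x + 1)·(x + 2)·(x + 9)·(x^2 - 5·x + 35)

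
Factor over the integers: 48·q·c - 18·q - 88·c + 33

(6·q - 11)·(8·c - 3)

Group as (48·q·c - 18·q) + (-88·c + 33) = 6·q·(8·c - 3) - 11·(8·c - 3).
Both groups share the factor (8·c - 3).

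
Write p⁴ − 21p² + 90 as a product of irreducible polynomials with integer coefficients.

Substitute u = p² to get a quadratic in u, then factor.
p² − 6 is irreducible over ℤ (6 is not a perfect square).
p² − 15 is irreducible over ℤ (15 is not a perfect square).

(p² − 15)(p² − 6)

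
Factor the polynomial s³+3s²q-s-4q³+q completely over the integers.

(s-q)(s+2q+1)(s+2q-1)

Group: s(s²+sq-s-2q²+q) + (2q+1)(s²+sq-s-2q²+q); both groups contain (s²+sq-s-2q²+q), so (s+2q+1) is a factor with cofactor s²+sq-s-2q²+q.
The cofactor groups again: s²+sq-s-2q²+q = s(s-q) + (2q-1)(s-q); both groups contain (s-q), giving (s+2q-1)(s-q).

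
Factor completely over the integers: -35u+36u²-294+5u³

(5u-14)(u+3)(u+7)

Trying the rational-root candidates, u = 14/5 is a root, so (5u-14) divides it; the quotient is u²+10u+21.
The remaining quadratic factors as (u+3)(u+7).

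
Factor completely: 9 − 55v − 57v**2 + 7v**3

(7v − 1)(v + 1)(v − 9)

Among the possible rational roots, v = −1 is a root, so (v + 1) divides it; the quotient is 7v**2 − 64v + 9.
The remaining quadratic factors as (7v − 1)(v − 9).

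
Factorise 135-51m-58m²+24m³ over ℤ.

Testing divisors of the constant over divisors of the leading coefficient, m = 9/4 is a root, so (4m-9) divides it; the quotient is 6m²-m-15.
The remaining quadratic factors as (3m-5)(2m+3).

(2m+3)(3m-5)(4m-9)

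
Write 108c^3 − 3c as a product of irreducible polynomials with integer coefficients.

3c(6c + 1)(6c − 1)

Every term has a factor of 3c. Then 36c^2 − 1 = (6c)² − (1)².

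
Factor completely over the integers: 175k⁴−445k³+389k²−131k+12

Among the possible rational roots, k = 4/5 is a root, so (5k−4) divides it; the quotient is 35k³−61k²+29k−3.
Continuing, k = 3/5 is a root, so (5k−3) is a factor; dividing leaves 7k²−8k+1.
The remaining quadratic factors as (7k−1)(k−1).

(5k−3)(5k−4)(7k−1)(k−1)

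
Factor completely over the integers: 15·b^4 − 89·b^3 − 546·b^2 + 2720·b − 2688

By the rational root theorem, b = 8/5 is a root, so (5·b − 8) divides it; the quotient is 3·b^3 − 13·b^2 − 130·b + 336.
Next, b = −6 is a root, giving the factor (b + 6) and quotient 3·b^2 − 31·b + 56.
The remaining quadratic factors as (b − 8)(3·b − 7).

(3·b − 7)·(5·b − 8)·(b + 6)·(b − 8)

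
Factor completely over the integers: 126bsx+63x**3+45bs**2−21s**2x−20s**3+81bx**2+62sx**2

Group: 5s(9bs+9bx−4s**2+3sx+7x**2) + 9x(9bs+9bx−4s**2+3sx+7x**2); both groups contain (9bs+9bx−4s**2+3sx+7x**2), so (5s+9x) is a factor with cofactor 9bs+9bx−4s**2+3sx+7x**2.
The cofactor groups again: 9bs+9bx−4s**2+3sx+7x**2 = 9b(s+x) + (−4s+7x)(s+x); both groups contain (s+x), giving (9b−4s+7x)(s+x).

(5s+9x)(9b−4s+7x)(s+x)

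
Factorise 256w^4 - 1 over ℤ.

(4w)⁴ − (1)⁴ = ((4w)² − (1)²)((4w)² + (1)²); the first factor splits again, the second (16w^2 + 1) is irreducible.

(4w + 1)(4w - 1)(16w^2 + 1)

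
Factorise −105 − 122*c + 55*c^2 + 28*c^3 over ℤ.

By the rational root theorem, c = −5/7 is a root, so (7*c + 5) is a factor; dividing leaves 4*c^2 + 5*c − 21.
The remaining quadratic factors as (4*c − 7)(c + 3).

(4*c − 7)*(7*c + 5)*(c + 3)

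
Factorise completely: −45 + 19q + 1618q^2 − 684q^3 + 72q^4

(2q − 9)(6q + 1)(6q − 1)(q − 5)

Trying the rational-root candidates, q = −1/6 is a root, so (6q + 1) divides it; the quotient is 12q^3 − 116q^2 + 289q − 45.
Then q = 1/6 is a root, giving the factor (6q − 1) and quotient 2q^2 − 19q + 45.
The remaining quadratic factors as (2q − 9)(q − 5).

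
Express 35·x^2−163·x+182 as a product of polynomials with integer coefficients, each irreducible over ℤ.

Need a pair with product 35·182 = 6370 and sum −163: that's −98 and −65.
Split the middle term: 35·x^2−98·x − 65·x+182 = 7·x·(5·x−14) − 13·(5·x−14).

(5·x−14)·(7·x−13)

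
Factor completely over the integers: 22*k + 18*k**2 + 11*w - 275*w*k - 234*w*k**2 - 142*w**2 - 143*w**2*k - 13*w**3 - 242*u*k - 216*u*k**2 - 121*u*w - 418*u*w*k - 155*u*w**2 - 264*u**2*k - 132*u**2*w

-(12*u + 13*w - 1)*(w + 2*k)*(11*u + w + 9*k + 11)

Group: w*(-132*u**2 - 155*u*w - 108*u*k - 121*u - 13*w**2 - 117*w*k - 142*w + 9*k + 11) + 2*k*(-132*u**2 - 155*u*w - 108*u*k - 121*u - 13*w**2 - 117*w*k - 142*w + 9*k + 11); both groups contain (-132*u**2 - 155*u*w - 108*u*k - 121*u - 13*w**2 - 117*w*k - 142*w + 9*k + 11), so (w + 2*k) is a factor with cofactor -132*u**2 - 155*u*w - 108*u*k - 121*u - 13*w**2 - 117*w*k - 142*w + 9*k + 11.
The cofactor groups again: -132*u**2 - 155*u*w - 108*u*k - 121*u - 13*w**2 - 117*w*k - 142*w + 9*k + 11 = -12*u*(11*u + w + 9*k + 11) + (-13*w + 1)*(11*u + w + 9*k + 11); both groups contain (11*u + w + 9*k + 11), giving -(12*u + 13*w - 1)*(11*u + w + 9*k + 11).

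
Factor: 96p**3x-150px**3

6px(4p+5x)(4p-5x)

Pull out the common factor 6px; 16p**2-25x**2 is a difference of squares.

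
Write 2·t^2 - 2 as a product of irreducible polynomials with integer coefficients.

2·(t + 1)·(t - 1)

Pull out the common factor 2; t^2 - 1 is a difference of squares.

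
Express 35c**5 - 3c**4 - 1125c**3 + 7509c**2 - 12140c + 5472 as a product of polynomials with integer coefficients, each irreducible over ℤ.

(5c - 4)(7c - 9)(c + 8)(c**2 - 6c + 19)

Trying the rational-root candidates, c = -8 is a root, so (c + 8) is a factor; dividing leaves 35c**4 - 283c**3 + 1139c**2 - 1603c + 684.
Continuing, c = 9/7 is a root, giving the factor (7c - 9) and quotient 5c**3 - 34c**2 + 119c - 76.
Continuing, c = 4/5 is a root, giving the factor (5c - 4) and quotient c**2 - 6c + 19.
The quadratic c**2 - 6c + 19 has discriminant -40 < 0 and is irreducible over ℤ.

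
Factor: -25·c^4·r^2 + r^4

Factor out r^2 first: what remains is -25·c^4 + r^2.
Recognize a difference of squares with the parts r and 5·c^2.

-r^2·(5·c^2 + r)·(5·c^2 - r)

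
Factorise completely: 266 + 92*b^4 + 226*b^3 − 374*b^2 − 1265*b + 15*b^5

Testing divisors of the constant over divisors of the leading coefficient, b = 1/5 is a root, so (5*b − 1) is a factor; dividing leaves 3*b^4 + 19*b^3 + 49*b^2 − 65*b − 266.
Then b = −7/3 is a root, so (3*b + 7) divides it; the quotient is b^3 + 4*b^2 + 7*b − 38.
Continuing, b = 2 is a root, so (b − 2) is a factor; dividing leaves b^2 + 6*b + 19.
The quadratic b^2 + 6*b + 19 has discriminant −40 < 0 and is irreducible over ℤ.

(3*b + 7)*(5*b − 1)*(b − 2)*(b^2 + 6*b + 19)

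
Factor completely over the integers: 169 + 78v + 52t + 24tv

Group as (24tv + 52t) + (78v + 169) = 4t(6v + 13) + 13(6v + 13).
Both groups share the factor (6v + 13).

(4t + 13)(6v + 13)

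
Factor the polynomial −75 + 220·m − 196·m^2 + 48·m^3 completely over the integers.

By the rational root theorem, m = 5/2 is a root, so (2·m − 5) is a factor; dividing leaves 24·m^2 − 38·m + 15.
The remaining quadratic factors as (6·m − 5)(4·m − 3).

(2·m − 5)·(4·m − 3)·(6·m − 5)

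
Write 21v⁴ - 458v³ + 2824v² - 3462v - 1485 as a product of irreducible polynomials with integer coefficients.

(3v + 1)(7v - 15)(v - 11)(v - 9)

Among the possible rational roots, v = 11 is a root, giving the factor (v - 11) and quotient 21v³ - 227v² + 327v + 135.
Then v = -1/3 is a root, so (3v + 1) is a factor; dividing leaves 7v² - 78v + 135.
The remaining quadratic factors as (7v - 15)(v - 9).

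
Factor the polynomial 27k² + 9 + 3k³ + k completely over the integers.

(k + 9)(3k² + 1)

Group as (3k³ + k) + (27k² + 9) = k(3k² + 1) + 9(3k² + 1).
Both groups share the factor (3k² + 1).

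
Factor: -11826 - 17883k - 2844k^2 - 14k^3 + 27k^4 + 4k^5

(4k + 3)(k + 6)(k - 9)(k^2 + 9k + 73)

Trying the rational-root candidates, k = 9 is a root, giving the factor (k - 9) and quotient 4k^4 + 63k^3 + 553k^2 + 2133k + 1314.
Next, k = -6 is a root, so (k + 6) divides it; the quotient is 4k^3 + 39k^2 + 319k + 219.
Next, k = -3/4 is a root, so (4k + 3) divides it; the quotient is k^2 + 9k + 73.
The quadratic k^2 + 9k + 73 has discriminant -211 < 0 and is irreducible over ℤ.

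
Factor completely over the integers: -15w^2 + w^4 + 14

(w + 1)(w - 1)(w^2 - 14)

Substitute u = w^2 to get a quadratic in u, then factor.
w^2 - 1 is a difference of squares.
w^2 - 14 is irreducible over ℤ (14 is not a perfect square).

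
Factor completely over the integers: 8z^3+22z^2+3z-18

By the rational root theorem, z = -3/2 is a root, giving the factor (2z+3) and quotient 4z^2+5z-6.
The remaining quadratic factors as (z+2)(4z-3).

(2z+3)(4z-3)(z+2)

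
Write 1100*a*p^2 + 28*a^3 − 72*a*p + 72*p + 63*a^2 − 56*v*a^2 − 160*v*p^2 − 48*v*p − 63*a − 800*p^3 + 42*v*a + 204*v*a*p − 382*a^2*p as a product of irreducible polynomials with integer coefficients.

Group: 4*a*(−14*v*a + 16*v*p + 7*a^2 − 78*a*p + 21*a + 80*p^2 − 24*p) + (−10*p − 3)*(−14*v*a + 16*v*p + 7*a^2 − 78*a*p + 21*a + 80*p^2 − 24*p); both groups contain (−14*v*a + 16*v*p + 7*a^2 − 78*a*p + 21*a + 80*p^2 − 24*p), so (4*a − 10*p − 3) is a factor with cofactor −14*v*a + 16*v*p + 7*a^2 − 78*a*p + 21*a + 80*p^2 − 24*p.
The cofactor groups again: −14*v*a + 16*v*p + 7*a^2 − 78*a*p + 21*a + 80*p^2 − 24*p = −2*v*(7*a − 8*p) + (a − 10*p + 3)*(7*a − 8*p); both groups contain (7*a − 8*p), giving −(2*v − a + 10*p − 3)*(7*a − 8*p).

−(2*v − a + 10*p − 3)*(4*a − 10*p − 3)*(7*a − 8*p)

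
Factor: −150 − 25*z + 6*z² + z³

(z + 5)*(z + 6)*(z − 5)

Among the possible rational roots, z = −6 is a root, so (z + 6) divides it; the quotient is z² − 25.
The remaining quadratic factors as (z + 5)(z − 5).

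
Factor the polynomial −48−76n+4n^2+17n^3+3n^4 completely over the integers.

(3n+2)(n+3)(n+4)(n−2)

Trying the rational-root candidates, n = −2/3 is a root, giving the factor (3n+2) and quotient n^3+5n^2−2n−24.
Continuing, n = −3 is a root, so (n+3) is a factor; dividing leaves n^2+2n−8.
The remaining quadratic factors as (n+4)(n−2).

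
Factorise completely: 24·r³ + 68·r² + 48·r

Pull out the common factor 4·r, then factor the remaining trinomial.

4·r·(2·r + 3)·(3·r + 4)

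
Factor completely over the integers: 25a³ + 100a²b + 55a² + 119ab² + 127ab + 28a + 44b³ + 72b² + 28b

Group: 5a(5a² + 9ab + 4a + 4b² + 4b) + (11b + 7)(5a² + 9ab + 4a + 4b² + 4b); both groups contain (5a² + 9ab + 4a + 4b² + 4b), so (5a + 11b + 7) is a factor with cofactor 5a² + 9ab + 4a + 4b² + 4b.
The cofactor groups again: 5a² + 9ab + 4a + 4b² + 4b = a(5a + 4b + 4) + b(5a + 4b + 4); both groups contain (5a + 4b + 4), giving (a + b)(5a + 4b + 4).

(5a + 11b + 7)(5a + 4b + 4)(a + b)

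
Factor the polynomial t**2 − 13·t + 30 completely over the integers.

Two integers with product 30 and sum −13 are −10 and −3.

(t − 10)·(t − 3)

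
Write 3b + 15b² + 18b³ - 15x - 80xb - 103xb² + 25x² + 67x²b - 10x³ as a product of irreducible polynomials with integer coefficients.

Group: 5x(-2x² + 13xb + 5x - 18b² - 15b - 3) - b(-2x² + 13xb + 5x - 18b² - 15b - 3); both groups contain (-2x² + 13xb + 5x - 18b² - 15b - 3), so (5x - b) is a factor with cofactor -2x² + 13xb + 5x - 18b² - 15b - 3.
The cofactor groups again: -2x² + 13xb + 5x - 18b² - 15b - 3 = -2x(x - 2b - 1) + (9b + 3)(x - 2b - 1); both groups contain (x - 2b - 1), giving -(2x - 9b - 3)(x - 2b - 1).

-(x - 2b - 1)(2x - 9b - 3)(5x - b)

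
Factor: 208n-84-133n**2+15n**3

(3n-2)(5n-6)(n-7)

Among the possible rational roots, n = 6/5 is a root, giving the factor (5n-6) and quotient 3n**2-23n+14.
The remaining quadratic factors as (3n-2)(n-7).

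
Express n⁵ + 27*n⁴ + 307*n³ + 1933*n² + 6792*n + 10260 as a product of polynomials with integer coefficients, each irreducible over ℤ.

By the rational root theorem, n = -5 is a root, so (n + 5) is a factor; dividing leaves n⁴ + 22*n³ + 197*n² + 948*n + 2052.
Continuing, n = -6 is a root, giving the factor (n + 6) and quotient n³ + 16*n² + 101*n + 342.
Continuing, n = -9 is a root, so (n + 9) is a factor; dividing leaves n² + 7*n + 38.
The quadratic n² + 7*n + 38 has discriminant -103 < 0 and is irreducible over ℤ.

(n + 5)*(n + 6)*(n + 9)*(n² + 7*n + 38)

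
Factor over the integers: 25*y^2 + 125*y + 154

Need a pair with product 25·154 = 3850 and sum 125: that's 70 and 55.
Split the middle term: 25*y^2 + 70*y + 55*y + 154 = 5*y*(5*y + 14) + 11*(5*y + 14).

(5*y + 11)*(5*y + 14)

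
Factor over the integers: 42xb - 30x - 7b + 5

Group as (42xb - 30x) + (-7b + 5) = 6x(7b - 5) - (7b - 5).
Both groups share the factor (7b - 5).

(6x - 1)(7b - 5)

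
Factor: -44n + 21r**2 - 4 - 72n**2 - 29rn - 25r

Group: 3r(7r + 9n + 1) + (-8n - 4)(7r + 9n + 1); both groups contain (7r + 9n + 1).

(3r - 8n - 4)(7r + 9n + 1)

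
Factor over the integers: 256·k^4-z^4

Difference of squares twice: with A = 4·k and B = z, A⁴ − B⁴ = (A² − B²)(A² + B²), and A² − B² factors again.

(4·k+z)·(4·k-z)·(16·k^2+z^2)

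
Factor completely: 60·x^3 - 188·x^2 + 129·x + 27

(2·x - 3)·(5·x - 9)·(6·x + 1)

Trying the rational-root candidates, x = -1/6 is a root, so (6·x + 1) divides it; the quotient is 10·x^2 - 33·x + 27.
The remaining quadratic factors as (5·x - 9)(2·x - 3).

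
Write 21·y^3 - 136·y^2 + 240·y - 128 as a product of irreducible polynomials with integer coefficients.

(3·y - 4)·(7·y - 8)·(y - 4)

Trying the rational-root candidates, y = 4 is a root, so (y - 4) is a factor; dividing leaves 21·y^2 - 52·y + 32.
The remaining quadratic factors as (3·y - 4)(7·y - 8).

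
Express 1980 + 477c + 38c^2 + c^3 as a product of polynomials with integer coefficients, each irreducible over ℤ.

Testing divisors of the constant over divisors of the leading coefficient, c = −15 is a root, so (c + 15) divides it; the quotient is c^2 + 23c + 132.
The remaining quadratic factors as (c + 11)(c + 12).

(c + 11)(c + 12)(c + 15)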